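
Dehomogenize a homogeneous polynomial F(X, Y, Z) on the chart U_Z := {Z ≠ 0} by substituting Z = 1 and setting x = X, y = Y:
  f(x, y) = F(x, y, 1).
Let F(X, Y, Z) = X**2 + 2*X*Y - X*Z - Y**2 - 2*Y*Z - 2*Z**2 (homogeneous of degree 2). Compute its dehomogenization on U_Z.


f(x, y) = x**2 + 2*x*y - x - y**2 - 2*y - 2

On U_Z we set Z = 1. Each monomial c·X^i·Y^j·Z^k in F becomes c·x^i·y^j·1^k = c·x^i·y^j.
Substituting Z = 1: F(X, Y, 1) = x**2 + 2*x*y - x - y**2 - 2*y - 2.
Note: deg(f) ≤ deg(F) = 2; strict inequality happens when F is divisible by Z (lost terms).


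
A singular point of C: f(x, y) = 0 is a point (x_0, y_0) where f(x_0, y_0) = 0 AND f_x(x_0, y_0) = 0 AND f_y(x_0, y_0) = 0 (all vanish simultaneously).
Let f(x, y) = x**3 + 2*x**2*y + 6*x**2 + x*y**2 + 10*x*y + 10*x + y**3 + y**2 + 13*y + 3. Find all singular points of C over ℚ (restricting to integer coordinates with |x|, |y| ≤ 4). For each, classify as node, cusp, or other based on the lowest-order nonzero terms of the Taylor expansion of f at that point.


Singular points: {(-3, 1)}; classification: node.

Compute partial derivatives:
  f_x = 3*x**2 + 4*x*y + 12*x + y**2 + 10*y + 10.
  f_y = 2*x**2 + 2*x*y + 10*x + 3*y**2 + 2*y + 13.
Scan x_0 ∈ {−4, ..., 4}. For each x_0, f_y(x_0, y) is a polynomial in y; find its integer roots y ∈ {−4, ..., 4}, then test f_x and f at those candidates.
  x = -4: f_y(-4, y) = 3*y**2 - 6*y + 5; no integer root y with |y| ≤ 4.
  x = -3: f_y(-3, y) = 3*y**2 - 4*y + 1; vanishes at y ∈ {1}. (-3, 1): f_x = 0, f = 0 — SINGULAR.
  x = -2: f_y(-2, y) = 3*y**2 - 2*y + 1; no integer root y with |y| ≤ 4.
  x = -1: f_y(-1, y) = 3*y**2 + 5; no integer root y with |y| ≤ 4.
  x = 0: f_y(0, y) = 3*y**2 + 2*y + 13; no integer root y with |y| ≤ 4.
  x = 1: f_y(1, y) = 3*y**2 + 4*y + 25; no integer root y with |y| ≤ 4.
  x = 2: f_y(2, y) = 3*y**2 + 6*y + 41; no integer root y with |y| ≤ 4.
  x = 3: f_y(3, y) = 3*y**2 + 8*y + 61; no integer root y with |y| ≤ 4.
  x = 4: f_y(4, y) = 3*y**2 + 10*y + 85; no integer root y with |y| ≤ 4.
Only singular point on the grid: (-3, 1).
Classify: substitute x = -3 + u, y = 1 + v and expand: f = u**3 + 2*u**2*v - u**2 + u*v**2 + v**3 + v**2.
No constant or linear terms (consistent with a singular point). Quadratic part: -u**2 + v**2. Cubic part: u**3 + 2*u**2*v + u*v**2 + v**3.
The quadratic part v**2 - u**2 = (v − u)(v + u) splits into two distinct linear factors, so there are two distinct tangent lines y − 1 = ±(x − -3) — this is a node (ordinary double point).
Classification: node.


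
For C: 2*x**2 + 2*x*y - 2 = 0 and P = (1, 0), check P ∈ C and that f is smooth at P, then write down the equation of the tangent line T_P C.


Tangent line at P: 4*x + 2*y - 4 = 0.

Step 1: f(1, 0) = 0, so P lies on C.
Step 2: partial derivatives
  f_x(x, y) = 4*x + 2*y, f_y(x, y) = 2*x.
  f_x(P) = 4, f_y(P) = 2 (gradient nonzero, so P is smooth).
Step 3: tangent line at P: 4·(x − 1) + 2·(y − 0) = 0.
Expanding: 4*x + 2*y - 4 = 0.


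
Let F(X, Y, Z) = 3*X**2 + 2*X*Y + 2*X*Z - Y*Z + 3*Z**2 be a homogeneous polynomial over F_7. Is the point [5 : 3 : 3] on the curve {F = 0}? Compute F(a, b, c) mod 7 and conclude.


F(5,3,3) ≡ 6 (mod 7); P is NOT on the curve.

Evaluate F(5, 3, 3) term-by-term (mod 7).
  3*X**2 ↦ 3·25·1·1 = 75
  2*X*Y ↦ 2·5·3·1 = 30
  2*X*Z ↦ 2·5·1·3 = 30
  -Y*Z ↦ -1·1·3·3 = -9
  3*Z**2 ↦ 3·1·1·9 = 27
Sum: F(5, 3, 3) = (75) + (30) + (30) + (-9) + (27) = 153.
Reducing mod 7: 153 ≡ 6 (mod 7).
Since F(a, b, c) ≡ 6 ≠ 0 (mod 7), P does NOT lie on the curve.


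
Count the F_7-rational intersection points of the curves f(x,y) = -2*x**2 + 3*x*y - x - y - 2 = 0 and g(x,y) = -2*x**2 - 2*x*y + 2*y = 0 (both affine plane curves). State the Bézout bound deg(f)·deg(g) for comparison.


Common zeros: ∅; count = 0; Bézout bound = 4.

deg(f) = 2, deg(g) = 2, so Bézout bound = 4.
Scan x ∈ F_7. For each x, list the y ∈ F_7 with f(x, y) ≡ 0 and those with g(x, y) ≡ 0 (mod 7); the common zeros in that column are the intersection.
  x = 0: f ≡ 0 at y ∈ {5}; g ≡ 0 at y ∈ {0}; common: ∅.
  x = 1: f ≡ 0 at y ∈ {6}; g ≡ 0 at y ∈ ∅; common: ∅.
  x = 2: f ≡ 0 at y ∈ {1}; g ≡ 0 at y ∈ {3}; common: ∅.
  x = 3: f ≡ 0 at y ∈ {2}; g ≡ 0 at y ∈ {6}; common: ∅.
  x = 4: f ≡ 0 at y ∈ {6}; g ≡ 0 at y ∈ {4}; common: ∅.
  x = 5: f ≡ 0 at y ∈ ∅; g ≡ 0 at y ∈ {6}; common: ∅.
  x = 6: f ≡ 0 at y ∈ {1}; g ≡ 0 at y ∈ {4}; common: ∅.
Collecting: common zeros = ∅, so the count is 0.
Comparison with the Bézout bound: 0 ≤ 4 = deg(f)·deg(g), as expected for curves with no common component (the affine F_7-count falls short of the bound because intersections may lie at infinity, over extension fields, or carry multiplicity).


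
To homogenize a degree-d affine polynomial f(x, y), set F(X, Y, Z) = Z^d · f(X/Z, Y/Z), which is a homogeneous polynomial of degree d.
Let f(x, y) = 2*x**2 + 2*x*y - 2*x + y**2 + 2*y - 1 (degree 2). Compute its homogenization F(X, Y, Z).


F(X, Y, Z) = 2*X**2 + 2*X*Y - 2*X*Z + Y**2 + 2*Y*Z - Z**2

deg(f) = 2.
Substitute x = X/Z, y = Y/Z into f, then multiply by Z^2.
  monomial 2·x^2·y^0 ↦ 2·X^2·Y^0·Z^0.
  monomial 2·x^1·y^1 ↦ 2·X^1·Y^1·Z^0.
  monomial -2·x^1·y^0 ↦ -2·X^1·Y^0·Z^1.
  monomial 1·x^0·y^2 ↦ 1·X^0·Y^2·Z^0.
  monomial 2·x^0·y^1 ↦ 2·X^0·Y^1·Z^1.
  monomial -1·x^0·y^0 ↦ -1·X^0·Y^0·Z^2.
Collecting: F(X, Y, Z) = 2*X**2 + 2*X*Y - 2*X*Z + Y**2 + 2*Y*Z - Z**2.


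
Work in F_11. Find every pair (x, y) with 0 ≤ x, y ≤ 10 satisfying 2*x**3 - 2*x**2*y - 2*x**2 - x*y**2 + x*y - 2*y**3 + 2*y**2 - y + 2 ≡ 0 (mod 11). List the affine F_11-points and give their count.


Affine F_11-points: {(0, 8), (1, 7), (2, 5), (3, 10), (6, 6), (7, 9), (8, 2), (9, 0), (9, 2)}; count = 9.

For each of the 121 pairs (x, y) ∈ F_11², evaluate f(x, y) mod 11. Record the zeros.
  x = 0: [0↦2, 1↦1, 2↦3, 3↦7, 4↦1, 5↦6, 6↦10, 7↦1, 8↦0, 9↦6, 10↦7]  zeros at y ∈ {8}
  x = 1: [0↦2, 1↦10, 2↦8, 3↦6, 4↦3, 5↦9, 6↦1, 7↦0, 8↦5, 9↦4, 10↦7]  zeros at y ∈ {7}
  x = 2: [0↦10, 1↦1, 2↦2, 3↦1, 4↦8, 5↦0, 6↦9, 7↦1, 8↦8, 9↦7, 10↦8]  zeros at y ∈ {5}
  x = 3: [0↦5, 1↦8, 2↦8, 3↦4, 4↦6, 5↦2, 6↦2, 7↦5, 8↦10, 9↦5, 10↦0]  zeros at y ∈ {10}
  x = 4: [0↦10, 1↦10, 2↦5, 3↦5, 4↦9, 5↦5, 6↦3, 7↦2, 8↦1, 9↦10, 10↦6]  zeros at y ∈ ∅
  x = 5: [0↦4, 1↦8, 2↦5, 3↦5, 4↦7, 5↦10, 6↦2, 7↦4, 8↦4, 9↦1, 10↦5]  zeros at y ∈ ∅
  x = 6: [0↦10, 1↦3, 2↦9, 3↦5, 4↦1, 5↦7, 6↦0, 7↦1, 8↦9, 9↦1, 10↦9]  zeros at y ∈ {6}
  x = 7: [0↦7, 1↦7, 2↦7, 3↦6, 4↦3, 5↦8, 6↦9, 7↦5, 8↦6, 9↦0, 10↦8]  zeros at y ∈ {9}
  x = 8: [0↦7, 1↦10, 2↦0, 3↦9, 4↦3, 5↦3, 6↦8, 7↦6, 8↦7, 9↦10, 10↦3]  zeros at y ∈ {2}
  x = 9: [0↦0, 1↦2, 2↦0, 3↦4, 4↦2, 5↦4, 6↦9, 7↦5, 8↦2, 9↦10, 10↦6]  zeros at y ∈ {0, 2}
  x = 10: [0↦9, 1↦6, 2↦8, 3↦3, 4↦1, 5↦1, 6↦2, 7↦3, 8↦3, 9↦1, 10↦7]  zeros at y ∈ ∅
Collecting zeros: affine points = {(0, 8), (1, 7), (2, 5), (3, 10), (6, 6), (7, 9), (8, 2), (9, 0), (9, 2)}.
Total count |C(F_11)_aff| = 9.


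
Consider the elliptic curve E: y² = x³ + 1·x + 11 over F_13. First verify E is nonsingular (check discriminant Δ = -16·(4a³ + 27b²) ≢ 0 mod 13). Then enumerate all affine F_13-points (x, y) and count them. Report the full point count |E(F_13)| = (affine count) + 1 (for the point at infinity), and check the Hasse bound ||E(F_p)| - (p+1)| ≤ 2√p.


Affine points = {(1, 0), (4, 1), (4, 12), (6, 5), (6, 8), (7, 6), (7, 7), (11, 1), (11, 12), (12, 3), (12, 10)}; affine count = 11; |E(F_13)| = 12.

Discriminant check: Δ ∝ 4a³ + 27b² = 4·1³ + 27·11² = 4·1 + 27·121 ≡ 8 (mod 13). Nonzero ⇒ E is nonsingular.
For each x ∈ F_13, compute rhs = x³ + 1·x + 11 mod 13, then count y ∈ F_13 with y² ≡ rhs.
  x = 0: rhs = 11, matching y values: none (0 points).
  x = 1: rhs = 0, matching y values: 0 (1 points).
  x = 2: rhs = 8, matching y values: none (0 points).
  x = 3: rhs = 2, matching y values: none (0 points).
  x = 4: rhs = 1, matching y values: 1, 12 (2 points).
  x = 5: rhs = 11, matching y values: none (0 points).
  x = 6: rhs = 12, matching y values: 5, 8 (2 points).
  x = 7: rhs = 10, matching y values: 6, 7 (2 points).
  x = 8: rhs = 11, matching y values: none (0 points).
  x = 9: rhs = 8, matching y values: none (0 points).
  x = 10: rhs = 7, matching y values: none (0 points).
  x = 11: rhs = 1, matching y values: 1, 12 (2 points).
  x = 12: rhs = 9, matching y values: 3, 10 (2 points).
Total affine count: 11.
Full point count |E(F_13)| = 11 + 1 = 12.
Hasse bound: |12 − (13+1)| = |-2| = 2 ≤ 2√13 ≈ 7.2111 ✓.


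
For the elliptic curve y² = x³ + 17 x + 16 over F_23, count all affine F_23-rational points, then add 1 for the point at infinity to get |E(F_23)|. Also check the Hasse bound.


Affine points = {(0, 4), (0, 19), (2, 9), (2, 14), (3, 5), (3, 18), (6, 9), (6, 14), (7, 8), (7, 15), (9, 1), (9, 22), (10, 6), (10, 17), (11, 4), (11, 19), (12, 4), (12, 19), (14, 10), (14, 13), (15, 9), (15, 14), (18, 6), (18, 17)}; affine count = 24; |E(F_23)| = 25.

Discriminant check: Δ ∝ 4a³ + 27b² = 4·17³ + 27·16² = 4·4913 + 27·256 ≡ 22 (mod 23). Nonzero ⇒ E is nonsingular.
For each x ∈ F_23, compute rhs = x³ + 17·x + 16 mod 23, then count y ∈ F_23 with y² ≡ rhs.
  x = 0: rhs = 16, matching y values: 4, 19 (2 points).
  x = 1: rhs = 11, matching y values: none (0 points).
  x = 2: rhs = 12, matching y values: 9, 14 (2 points).
  x = 3: rhs = 2, matching y values: 5, 18 (2 points).
  x = 4: rhs = 10, matching y values: none (0 points).
  x = 5: rhs = 19, matching y values: none (0 points).
  x = 6: rhs = 12, matching y values: 9, 14 (2 points).
  x = 7: rhs = 18, matching y values: 8, 15 (2 points).
  x = 8: rhs = 20, matching y values: none (0 points).
  x = 9: rhs = 1, matching y values: 1, 22 (2 points).
  x = 10: rhs = 13, matching y values: 6, 17 (2 points).
  x = 11: rhs = 16, matching y values: 4, 19 (2 points).
  x = 12: rhs = 16, matching y values: 4, 19 (2 points).
  x = 13: rhs = 19, matching y values: none (0 points).
  x = 14: rhs = 8, matching y values: 10, 13 (2 points).
  x = 15: rhs = 12, matching y values: 9, 14 (2 points).
  x = 16: rhs = 14, matching y values: none (0 points).
  x = 17: rhs = 20, matching y values: none (0 points).
  x = 18: rhs = 13, matching y values: 6, 17 (2 points).
  x = 19: rhs = 22, matching y values: none (0 points).
  x = 20: rhs = 7, matching y values: none (0 points).
  x = 21: rhs = 20, matching y values: none (0 points).
  x = 22: rhs = 21, matching y values: none (0 points).
Total affine count: 24.
Full point count |E(F_23)| = 24 + 1 = 25.
Hasse bound: |25 − (23+1)| = |1| = 1 ≤ 2√23 ≈ 9.5917 ✓.


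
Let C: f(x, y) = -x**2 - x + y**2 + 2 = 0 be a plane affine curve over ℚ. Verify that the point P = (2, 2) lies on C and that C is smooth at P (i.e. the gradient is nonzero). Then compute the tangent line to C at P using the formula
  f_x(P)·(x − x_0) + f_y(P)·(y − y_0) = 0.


Tangent line at P: -5*x + 4*y + 2 = 0.

Step 1: f(2, 2) = 0, so P lies on C.
Step 2: partial derivatives
  f_x(x, y) = -2*x - 1, f_y(x, y) = 2*y.
  f_x(P) = -5, f_y(P) = 4 (gradient nonzero, so P is smooth).
Step 3: tangent line at P: -5·(x − 2) + 4·(y − 2) = 0.
Expanding: -5*x + 4*y + 2 = 0.


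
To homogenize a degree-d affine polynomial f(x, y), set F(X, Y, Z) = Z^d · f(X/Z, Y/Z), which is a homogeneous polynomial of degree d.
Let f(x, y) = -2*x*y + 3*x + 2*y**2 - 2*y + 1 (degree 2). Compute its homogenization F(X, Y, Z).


F(X, Y, Z) = -2*X*Y + 3*X*Z + 2*Y**2 - 2*Y*Z + Z**2

deg(f) = 2.
Substitute x = X/Z, y = Y/Z into f, then multiply by Z^2.
  monomial -2·x^1·y^1 ↦ -2·X^1·Y^1·Z^0.
  monomial 3·x^1·y^0 ↦ 3·X^1·Y^0·Z^1.
  monomial 2·x^0·y^2 ↦ 2·X^0·Y^2·Z^0.
  monomial -2·x^0·y^1 ↦ -2·X^0·Y^1·Z^1.
  monomial 1·x^0·y^0 ↦ 1·X^0·Y^0·Z^2.
Collecting: F(X, Y, Z) = -2*X*Y + 3*X*Z + 2*Y**2 - 2*Y*Z + Z**2.


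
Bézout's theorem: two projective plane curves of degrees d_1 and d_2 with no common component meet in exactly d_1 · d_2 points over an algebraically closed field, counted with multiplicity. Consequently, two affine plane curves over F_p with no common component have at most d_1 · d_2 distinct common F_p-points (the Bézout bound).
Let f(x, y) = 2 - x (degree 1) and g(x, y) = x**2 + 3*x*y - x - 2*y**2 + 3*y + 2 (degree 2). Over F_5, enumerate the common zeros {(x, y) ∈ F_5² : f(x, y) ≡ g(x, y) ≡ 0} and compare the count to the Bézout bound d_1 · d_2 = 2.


Common zeros: ∅; count = 0; Bézout bound = 2.

deg(f) = 1, deg(g) = 2, so Bézout bound = 2.
Scan x ∈ F_5. For each x, list the y ∈ F_5 with f(x, y) ≡ 0 and those with g(x, y) ≡ 0 (mod 5); the common zeros in that column are the intersection.
  x = 0: f ≡ 0 at y ∈ ∅; g ≡ 0 at y ∈ {2}; common: ∅.
  x = 1: f ≡ 0 at y ∈ ∅; g ≡ 0 at y ∈ ∅; common: ∅.
  x = 2: f ≡ 0 at y ∈ {0, 1, 2, 3, 4}; g ≡ 0 at y ∈ ∅; common: ∅.
  x = 3: f ≡ 0 at y ∈ ∅; g ≡ 0 at y ∈ ∅; common: ∅.
  x = 4: f ≡ 0 at y ∈ ∅; g ≡ 0 at y ∈ ∅; common: ∅.
Collecting: common zeros = ∅, so the count is 0.
Comparison with the Bézout bound: 0 ≤ 2 = deg(f)·deg(g), as expected for curves with no common component (the affine F_5-count falls short of the bound because intersections may lie at infinity, over extension fields, or carry multiplicity).


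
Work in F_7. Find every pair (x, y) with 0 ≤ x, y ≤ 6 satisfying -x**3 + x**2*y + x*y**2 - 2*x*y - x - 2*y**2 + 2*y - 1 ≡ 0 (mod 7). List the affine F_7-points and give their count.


Affine F_7-points: {(2, 2), (3, 3), (3, 6), (4, 3), (4, 6), (6, 5), (6, 6)}; count = 7.

For each of the 49 pairs (x, y) ∈ F_7², evaluate f(x, y) mod 7. Record the zeros.
  x = 0: [0↦6, 1↦6, 2↦2, 3↦1, 4↦3, 5↦1, 6↦2]  zeros at y ∈ ∅
  x = 1: [0↦4, 1↦4, 2↦2, 3↦5, 4↦6, 5↦5, 6↦2]  zeros at y ∈ ∅
  x = 2: [0↦3, 1↦5, 2↦0, 3↦2, 4↦4, 5↦6, 6↦1]  zeros at y ∈ {2}
  x = 3: [0↦4, 1↦3, 2↦4, 3↦0, 4↦5, 5↦5, 6↦0]  zeros at y ∈ {3, 6}
  x = 4: [0↦1, 1↦6, 2↦1, 3↦0, 4↦3, 5↦3, 6↦0]  zeros at y ∈ {3, 6}
  x = 5: [0↦2, 1↦1, 2↦6, 3↦3, 4↦6, 5↦1, 6↦2]  zeros at y ∈ ∅
  x = 6: [0↦1, 1↦3, 2↦6, 3↦3, 4↦1, 5↦0, 6↦0]  zeros at y ∈ {5, 6}
Collecting zeros: affine points = {(2, 2), (3, 3), (3, 6), (4, 3), (4, 6), (6, 5), (6, 6)}.
Total count |C(F_7)_aff| = 7.


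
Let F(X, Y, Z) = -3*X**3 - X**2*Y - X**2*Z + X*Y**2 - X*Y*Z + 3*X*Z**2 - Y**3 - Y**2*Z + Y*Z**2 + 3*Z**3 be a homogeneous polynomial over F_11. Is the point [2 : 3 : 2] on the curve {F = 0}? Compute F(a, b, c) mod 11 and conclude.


F(2,3,2) ≡ 10 (mod 11); P is NOT on the curve.

Evaluate F(2, 3, 2) term-by-term (mod 11).
  -3*X**3 ↦ -3·8·1·1 = -24
  -X**2*Y ↦ -1·4·3·1 = -12
  -X**2*Z ↦ -1·4·1·2 = -8
  X*Y**2 ↦ 1·2·9·1 = 18
  -X*Y*Z ↦ -1·2·3·2 = -12
  3*X*Z**2 ↦ 3·2·1·4 = 24
  -Y**3 ↦ -1·1·27·1 = -27
  -Y**2*Z ↦ -1·1·9·2 = -18
  Y*Z**2 ↦ 1·1·3·4 = 12
  3*Z**3 ↦ 3·1·1·8 = 24
Sum: F(2, 3, 2) = (-24) + (-12) + (-8) + (18) + (-12) + (24) + (-27) + (-18) + (12) + (24) = -23.
Reducing mod 11: -23 ≡ 10 (mod 11).
Since F(a, b, c) ≡ 10 ≠ 0 (mod 11), P does NOT lie on the curve.


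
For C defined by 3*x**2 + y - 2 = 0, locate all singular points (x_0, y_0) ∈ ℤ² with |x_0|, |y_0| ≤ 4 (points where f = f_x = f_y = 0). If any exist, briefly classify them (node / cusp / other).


No singular points in the scanned grid; C is smooth there.

Compute partial derivatives:
  f_x = 6*x.
  f_y = 1.
f_y = 1 is a nonzero constant, so f_y never vanishes: no point (x, y) can satisfy f = f_x = f_y = 0. In particular no (x, y) ∈ {−4, ..., 4}² is singular; the curve is smooth.


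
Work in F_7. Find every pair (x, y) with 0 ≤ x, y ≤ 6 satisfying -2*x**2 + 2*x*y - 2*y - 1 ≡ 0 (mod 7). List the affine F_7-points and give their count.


Affine F_7-points: {(0, 3), (2, 1), (3, 3), (4, 2), (5, 2), (6, 1)}; count = 6.

For each of the 49 pairs (x, y) ∈ F_7², evaluate f(x, y) mod 7. Record the zeros.
  x = 0: [0↦6, 1↦4, 2↦2, 3↦0, 4↦5, 5↦3, 6↦1]  zeros at y ∈ {3}
  x = 1: [0↦4, 1↦4, 2↦4, 3↦4, 4↦4, 5↦4, 6↦4]  zeros at y ∈ ∅
  x = 2: [0↦5, 1↦0, 2↦2, 3↦4, 4↦6, 5↦1, 6↦3]  zeros at y ∈ {1}
  x = 3: [0↦2, 1↦6, 2↦3, 3↦0, 4↦4, 5↦1, 6↦5]  zeros at y ∈ {3}
  x = 4: [0↦2, 1↦1, 2↦0, 3↦6, 4↦5, 5↦4, 6↦3]  zeros at y ∈ {2}
  x = 5: [0↦5, 1↦6, 2↦0, 3↦1, 4↦2, 5↦3, 6↦4]  zeros at y ∈ {2}
  x = 6: [0↦4, 1↦0, 2↦3, 3↦6, 4↦2, 5↦5, 6↦1]  zeros at y ∈ {1}
Collecting zeros: affine points = {(0, 3), (2, 1), (3, 3), (4, 2), (5, 2), (6, 1)}.
Total count |C(F_7)_aff| = 6.


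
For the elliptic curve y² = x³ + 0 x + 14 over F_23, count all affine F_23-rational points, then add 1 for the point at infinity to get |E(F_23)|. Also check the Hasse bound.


Affine points = {(3, 8), (3, 15), (4, 3), (4, 20), (5, 1), (5, 22), (6, 0), (7, 9), (7, 14), (10, 5), (10, 18), (13, 7), (13, 16), (15, 10), (15, 13), (16, 4), (16, 19), (18, 2), (18, 21), (21, 11), (21, 12), (22, 6), (22, 17)}; affine count = 23; |E(F_23)| = 24.

Discriminant check: Δ ∝ 4a³ + 27b² = 4·0³ + 27·14² = 4·0 + 27·196 ≡ 2 (mod 23). Nonzero ⇒ E is nonsingular.
For each x ∈ F_23, compute rhs = x³ + 0·x + 14 mod 23, then count y ∈ F_23 with y² ≡ rhs.
  x = 0: rhs = 14, matching y values: none (0 points).
  x = 1: rhs = 15, matching y values: none (0 points).
  x = 2: rhs = 22, matching y values: none (0 points).
  x = 3: rhs = 18, matching y values: 8, 15 (2 points).
  x = 4: rhs = 9, matching y values: 3, 20 (2 points).
  x = 5: rhs = 1, matching y values: 1, 22 (2 points).
  x = 6: rhs = 0, matching y values: 0 (1 points).
  x = 7: rhs = 12, matching y values: 9, 14 (2 points).
  x = 8: rhs = 20, matching y values: none (0 points).
  x = 9: rhs = 7, matching y values: none (0 points).
  x = 10: rhs = 2, matching y values: 5, 18 (2 points).
  x = 11: rhs = 11, matching y values: none (0 points).
  x = 12: rhs = 17, matching y values: none (0 points).
  x = 13: rhs = 3, matching y values: 7, 16 (2 points).
  x = 14: rhs = 21, matching y values: none (0 points).
  x = 15: rhs = 8, matching y values: 10, 13 (2 points).
  x = 16: rhs = 16, matching y values: 4, 19 (2 points).
  x = 17: rhs = 5, matching y values: none (0 points).
  x = 18: rhs = 4, matching y values: 2, 21 (2 points).
  x = 19: rhs = 19, matching y values: none (0 points).
  x = 20: rhs = 10, matching y values: none (0 points).
  x = 21: rhs = 6, matching y values: 11, 12 (2 points).
  x = 22: rhs = 13, matching y values: 6, 17 (2 points).
Total affine count: 23.
Full point count |E(F_23)| = 23 + 1 = 24.
Hasse bound: |24 − (23+1)| = |0| = 0 ≤ 2√23 ≈ 9.5917 ✓.


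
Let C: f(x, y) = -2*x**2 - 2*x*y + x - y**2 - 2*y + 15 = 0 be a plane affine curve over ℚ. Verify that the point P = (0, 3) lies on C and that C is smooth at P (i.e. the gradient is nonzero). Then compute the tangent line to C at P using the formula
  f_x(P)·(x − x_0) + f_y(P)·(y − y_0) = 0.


Tangent line at P: -5*x - 8*y + 24 = 0.

Step 1: f(0, 3) = 0, so P lies on C.
Step 2: partial derivatives
  f_x(x, y) = -4*x - 2*y + 1, f_y(x, y) = -2*x - 2*y - 2.
  f_x(P) = -5, f_y(P) = -8 (gradient nonzero, so P is smooth).
Step 3: tangent line at P: -5·(x − 0) + -8·(y − 3) = 0.
Expanding: -5*x - 8*y + 24 = 0.


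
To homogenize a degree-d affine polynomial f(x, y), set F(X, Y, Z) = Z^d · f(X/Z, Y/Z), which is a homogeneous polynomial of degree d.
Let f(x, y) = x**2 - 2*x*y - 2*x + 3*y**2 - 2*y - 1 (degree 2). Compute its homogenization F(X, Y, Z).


F(X, Y, Z) = X**2 - 2*X*Y - 2*X*Z + 3*Y**2 - 2*Y*Z - Z**2

deg(f) = 2.
Substitute x = X/Z, y = Y/Z into f, then multiply by Z^2.
  monomial 1·x^2·y^0 ↦ 1·X^2·Y^0·Z^0.
  monomial -2·x^1·y^1 ↦ -2·X^1·Y^1·Z^0.
  monomial -2·x^1·y^0 ↦ -2·X^1·Y^0·Z^1.
  monomial 3·x^0·y^2 ↦ 3·X^0·Y^2·Z^0.
  monomial -2·x^0·y^1 ↦ -2·X^0·Y^1·Z^1.
  monomial -1·x^0·y^0 ↦ -1·X^0·Y^0·Z^2.
Collecting: F(X, Y, Z) = X**2 - 2*X*Y - 2*X*Z + 3*Y**2 - 2*Y*Z - Z**2.


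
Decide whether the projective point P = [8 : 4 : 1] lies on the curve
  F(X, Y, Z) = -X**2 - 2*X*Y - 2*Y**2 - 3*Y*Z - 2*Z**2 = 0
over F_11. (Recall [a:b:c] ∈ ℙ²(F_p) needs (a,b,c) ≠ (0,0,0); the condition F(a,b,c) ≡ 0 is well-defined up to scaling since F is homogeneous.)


F(8,4,1) ≡ 2 (mod 11); P is NOT on the curve.

Evaluate F(8, 4, 1) term-by-term (mod 11).
  -X**2 ↦ -1·64·1·1 = -64
  -2*X*Y ↦ -2·8·4·1 = -64
  -2*Y**2 ↦ -2·1·16·1 = -32
  -3*Y*Z ↦ -3·1·4·1 = -12
  -2*Z**2 ↦ -2·1·1·1 = -2
Sum: F(8, 4, 1) = (-64) + (-64) + (-32) + (-12) + (-2) = -174.
Reducing mod 11: -174 ≡ 2 (mod 11).
Since F(a, b, c) ≡ 2 ≠ 0 (mod 11), P does NOT lie on the curve.


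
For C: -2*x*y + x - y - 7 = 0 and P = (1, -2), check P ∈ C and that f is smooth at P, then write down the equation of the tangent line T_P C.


Tangent line at P: 5*x - 3*y - 11 = 0.

Step 1: f(1, -2) = 0, so P lies on C.
Step 2: partial derivatives
  f_x(x, y) = 1 - 2*y, f_y(x, y) = -2*x - 1.
  f_x(P) = 5, f_y(P) = -3 (gradient nonzero, so P is smooth).
Step 3: tangent line at P: 5·(x − 1) + -3·(y − -2) = 0.
Expanding: 5*x - 3*y - 11 = 0.


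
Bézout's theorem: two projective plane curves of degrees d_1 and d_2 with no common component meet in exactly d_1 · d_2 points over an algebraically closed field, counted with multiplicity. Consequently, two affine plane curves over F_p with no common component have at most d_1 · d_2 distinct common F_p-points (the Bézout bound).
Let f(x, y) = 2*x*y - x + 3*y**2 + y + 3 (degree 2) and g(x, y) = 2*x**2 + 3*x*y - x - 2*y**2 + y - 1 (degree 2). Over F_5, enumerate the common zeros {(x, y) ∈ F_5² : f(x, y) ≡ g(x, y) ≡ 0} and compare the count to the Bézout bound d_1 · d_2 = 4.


Common zeros: {(1, 2)}; count = 1; Bézout bound = 4.

deg(f) = 2, deg(g) = 2, so Bézout bound = 4.
Scan x ∈ F_5. For each x, list the y ∈ F_5 with f(x, y) ≡ 0 and those with g(x, y) ≡ 0 (mod 5); the common zeros in that column are the intersection.
  x = 0: f ≡ 0 at y ∈ {4}; g ≡ 0 at y ∈ ∅; common: ∅.
  x = 1: f ≡ 0 at y ∈ {2}; g ≡ 0 at y ∈ {0, 2}; common: {2}.
  x = 2: f ≡ 0 at y ∈ ∅; g ≡ 0 at y ∈ {0, 1}; common: ∅.
  x = 3: f ≡ 0 at y ∈ {0, 1}; g ≡ 0 at y ∈ ∅; common: ∅.
  x = 4: f ≡ 0 at y ∈ ∅; g ≡ 0 at y ∈ {2}; common: ∅.
Collecting: common zeros = {(1, 2)}, so the count is 1.
Comparison with the Bézout bound: 1 ≤ 4 = deg(f)·deg(g), as expected for curves with no common component (the affine F_5-count falls short of the bound because intersections may lie at infinity, over extension fields, or carry multiplicity).


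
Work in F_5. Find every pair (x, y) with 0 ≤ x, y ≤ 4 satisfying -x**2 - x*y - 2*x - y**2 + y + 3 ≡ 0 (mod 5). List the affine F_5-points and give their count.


Affine F_5-points: {(1, 0), (2, 0), (2, 4), (3, 1), (3, 2), (4, 1)}; count = 6.

For each of the 25 pairs (x, y) ∈ F_5², evaluate f(x, y) mod 5. Record the zeros.
  x = 0: [0↦3, 1↦3, 2↦1, 3↦2, 4↦1]  zeros at y ∈ ∅
  x = 1: [0↦0, 1↦4, 2↦1, 3↦1, 4↦4]  zeros at y ∈ {0}
  x = 2: [0↦0, 1↦3, 2↦4, 3↦3, 4↦0]  zeros at y ∈ {0, 4}
  x = 3: [0↦3, 1↦0, 2↦0, 3↦3, 4↦4]  zeros at y ∈ {1, 2}
  x = 4: [0↦4, 1↦0, 2↦4, 3↦1, 4↦1]  zeros at y ∈ {1}
Collecting zeros: affine points = {(1, 0), (2, 0), (2, 4), (3, 1), (3, 2), (4, 1)}.
Total count |C(F_5)_aff| = 6.


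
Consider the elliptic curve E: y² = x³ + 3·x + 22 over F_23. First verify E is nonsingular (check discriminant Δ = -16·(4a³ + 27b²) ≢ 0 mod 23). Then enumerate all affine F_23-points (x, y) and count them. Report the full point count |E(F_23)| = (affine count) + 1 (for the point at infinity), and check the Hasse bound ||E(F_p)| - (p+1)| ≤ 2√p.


Affine points = {(1, 7), (1, 16), (2, 6), (2, 17), (3, 9), (3, 14), (4, 11), (4, 12), (5, 1), (5, 22), (6, 7), (6, 16), (7, 8), (7, 15), (8, 11), (8, 12), (11, 11), (11, 12), (13, 2), (13, 21), (14, 5), (14, 18), (16, 7), (16, 16), (17, 8), (17, 15), (20, 3), (20, 20), (21, 10), (21, 13), (22, 8), (22, 15)}; affine count = 32; |E(F_23)| = 33.

Discriminant check: Δ ∝ 4a³ + 27b² = 4·3³ + 27·22² = 4·27 + 27·484 ≡ 20 (mod 23). Nonzero ⇒ E is nonsingular.
For each x ∈ F_23, compute rhs = x³ + 3·x + 22 mod 23, then count y ∈ F_23 with y² ≡ rhs.
  x = 0: rhs = 22, matching y values: none (0 points).
  x = 1: rhs = 3, matching y values: 7, 16 (2 points).
  x = 2: rhs = 13, matching y values: 6, 17 (2 points).
  x = 3: rhs = 12, matching y values: 9, 14 (2 points).
  x = 4: rhs = 6, matching y values: 11, 12 (2 points).
  x = 5: rhs = 1, matching y values: 1, 22 (2 points).
  x = 6: rhs = 3, matching y values: 7, 16 (2 points).
  x = 7: rhs = 18, matching y values: 8, 15 (2 points).
  x = 8: rhs = 6, matching y values: 11, 12 (2 points).
  x = 9: rhs = 19, matching y values: none (0 points).
  x = 10: rhs = 17, matching y values: none (0 points).
  x = 11: rhs = 6, matching y values: 11, 12 (2 points).
  x = 12: rhs = 15, matching y values: none (0 points).
  x = 13: rhs = 4, matching y values: 2, 21 (2 points).
  x = 14: rhs = 2, matching y values: 5, 18 (2 points).
  x = 15: rhs = 15, matching y values: none (0 points).
  x = 16: rhs = 3, matching y values: 7, 16 (2 points).
  x = 17: rhs = 18, matching y values: 8, 15 (2 points).
  x = 18: rhs = 20, matching y values: none (0 points).
  x = 19: rhs = 15, matching y values: none (0 points).
  x = 20: rhs = 9, matching y values: 3, 20 (2 points).
  x = 21: rhs = 8, matching y values: 10, 13 (2 points).
  x = 22: rhs = 18, matching y values: 8, 15 (2 points).
Total affine count: 32.
Full point count |E(F_23)| = 32 + 1 = 33.
Hasse bound: |33 − (23+1)| = |9| = 9 ≤ 2√23 ≈ 9.5917 ✓.


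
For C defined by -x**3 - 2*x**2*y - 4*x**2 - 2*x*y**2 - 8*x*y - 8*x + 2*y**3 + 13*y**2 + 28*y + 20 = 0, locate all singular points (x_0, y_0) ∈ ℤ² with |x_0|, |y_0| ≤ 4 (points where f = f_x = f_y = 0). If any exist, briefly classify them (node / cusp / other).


Singular points: {(0, -2)}; classification: cusp.

Compute partial derivatives:
  f_x = -3*x**2 - 4*x*y - 8*x - 2*y**2 - 8*y - 8.
  f_y = -2*x**2 - 4*x*y - 8*x + 6*y**2 + 26*y + 28.
Scan x_0 ∈ {−4, ..., 4}. For each x_0, f_y(x_0, y) is a polynomial in y; find its integer roots y ∈ {−4, ..., 4}, then test f_x and f at those candidates.
  x = -4: f_y(-4, y) = 6*y**2 + 42*y + 28; no integer root y with |y| ≤ 4.
  x = -3: f_y(-3, y) = 6*y**2 + 38*y + 34; no integer root y with |y| ≤ 4.
  x = -2: f_y(-2, y) = 6*y**2 + 34*y + 36; no integer root y with |y| ≤ 4.
  x = -1: f_y(-1, y) = 6*y**2 + 30*y + 34; no integer root y with |y| ≤ 4.
  x = 0: f_y(0, y) = 6*y**2 + 26*y + 28; vanishes at y ∈ {-2}. (0, -2): f_x = 0, f = 0 — SINGULAR.
  x = 1: f_y(1, y) = 6*y**2 + 22*y + 18; no integer root y with |y| ≤ 4.
  x = 2: f_y(2, y) = 6*y**2 + 18*y + 4; no integer root y with |y| ≤ 4.
  x = 3: f_y(3, y) = 6*y**2 + 14*y - 14; no integer root y with |y| ≤ 4.
  x = 4: f_y(4, y) = 6*y**2 + 10*y - 36; no integer root y with |y| ≤ 4.
Only singular point on the grid: (0, -2).
Classify: substitute x = 0 + u, y = -2 + v and expand: f = -u**3 - 2*u**2*v - 2*u*v**2 + 2*v**3 + v**2.
No constant or linear terms (consistent with a singular point). Quadratic part: v**2. Cubic part: -u**3 - 2*u**2*v - 2*u*v**2 + 2*v**3.
The quadratic part v**2 is a perfect square, so there is a single (double) tangent line v = 0, i.e. y = -2. Restricting the cubic part to that line (v = 0) leaves -u**3 ≠ 0, so f is not divisible by v and the branch is v² ≈ u**3 to lowest order — this is a cusp.
Classification: cusp.


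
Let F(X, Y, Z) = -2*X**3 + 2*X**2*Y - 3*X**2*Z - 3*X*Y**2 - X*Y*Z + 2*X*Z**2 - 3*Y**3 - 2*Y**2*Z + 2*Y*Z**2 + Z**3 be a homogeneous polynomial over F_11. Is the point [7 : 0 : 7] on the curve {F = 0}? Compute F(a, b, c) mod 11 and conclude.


F(7,0,7) ≡ 7 (mod 11); P is NOT on the curve.

Evaluate F(7, 0, 7) term-by-term (mod 11).
  -2*X**3 ↦ -2·343·1·1 = -686
  2*X**2*Y ↦ 2·49·0·1 = 0
  -3*X**2*Z ↦ -3·49·1·7 = -1029
  -3*X*Y**2 ↦ -3·7·0·1 = 0
  -X*Y*Z ↦ -1·7·0·7 = 0
  2*X*Z**2 ↦ 2·7·1·49 = 686
  -3*Y**3 ↦ -3·1·0·1 = 0
  -2*Y**2*Z ↦ -2·1·0·7 = 0
  2*Y*Z**2 ↦ 2·1·0·49 = 0
  Z**3 ↦ 1·1·1·343 = 343
Sum: F(7, 0, 7) = (-686) + (0) + (-1029) + (0) + (0) + (686) + (0) + (0) + (0) + (343) = -686.
Reducing mod 11: -686 ≡ 7 (mod 11).
Since F(a, b, c) ≡ 7 ≠ 0 (mod 11), P does NOT lie on the curve.


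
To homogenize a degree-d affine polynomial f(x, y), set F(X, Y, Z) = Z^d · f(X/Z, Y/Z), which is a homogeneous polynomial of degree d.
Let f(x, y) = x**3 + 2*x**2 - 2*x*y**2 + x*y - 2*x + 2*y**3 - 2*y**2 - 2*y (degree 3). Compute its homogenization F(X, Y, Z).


F(X, Y, Z) = X**3 + 2*X**2*Z - 2*X*Y**2 + X*Y*Z - 2*X*Z**2 + 2*Y**3 - 2*Y**2*Z - 2*Y*Z**2

deg(f) = 3.
Substitute x = X/Z, y = Y/Z into f, then multiply by Z^3.
  monomial 1·x^3·y^0 ↦ 1·X^3·Y^0·Z^0.
  monomial 2·x^2·y^0 ↦ 2·X^2·Y^0·Z^1.
  monomial -2·x^1·y^2 ↦ -2·X^1·Y^2·Z^0.
  monomial 1·x^1·y^1 ↦ 1·X^1·Y^1·Z^1.
  monomial -2·x^1·y^0 ↦ -2·X^1·Y^0·Z^2.
  monomial 2·x^0·y^3 ↦ 2·X^0·Y^3·Z^0.
  monomial -2·x^0·y^2 ↦ -2·X^0·Y^2·Z^1.
  monomial -2·x^0·y^1 ↦ -2·X^0·Y^1·Z^2.
Collecting: F(X, Y, Z) = X**3 + 2*X**2*Z - 2*X*Y**2 + X*Y*Z - 2*X*Z**2 + 2*Y**3 - 2*Y**2*Z - 2*Y*Z**2.


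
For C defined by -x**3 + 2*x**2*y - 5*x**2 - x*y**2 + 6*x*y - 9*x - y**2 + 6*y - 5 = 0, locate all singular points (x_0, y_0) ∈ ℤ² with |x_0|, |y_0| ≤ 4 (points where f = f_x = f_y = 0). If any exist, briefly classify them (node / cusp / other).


Singular points: {(-2, -1)}; classification: node.

Compute partial derivatives:
  f_x = -3*x**2 + 4*x*y - 10*x - y**2 + 6*y - 9.
  f_y = 2*x**2 - 2*x*y + 6*x - 2*y + 6.
Scan x_0 ∈ {−4, ..., 4}. For each x_0, f_y(x_0, y) is a polynomial in y; find its integer roots y ∈ {−4, ..., 4}, then test f_x and f at those candidates.
  x = -4: f_y(-4, y) = 6*y + 14; no integer root y with |y| ≤ 4.
  x = -3: f_y(-3, y) = 4*y + 6; no integer root y with |y| ≤ 4.
  x = -2: f_y(-2, y) = 2*y + 2; vanishes at y ∈ {-1}. (-2, -1): f_x = 0, f = 0 — SINGULAR.
  x = -1: f_y(-1, y) = 2; no integer root y with |y| ≤ 4.
  x = 0: f_y(0, y) = 6 - 2*y; vanishes at y ∈ {3}. (0, 3): f_x = 0 but f = 4 ≠ 0.
  x = 1: f_y(1, y) = 14 - 4*y; no integer root y with |y| ≤ 4.
  x = 2: f_y(2, y) = 26 - 6*y; no integer root y with |y| ≤ 4.
  x = 3: f_y(3, y) = 42 - 8*y; no integer root y with |y| ≤ 4.
  x = 4: f_y(4, y) = 62 - 10*y; no integer root y with |y| ≤ 4.
Only singular point on the grid: (-2, -1).
Classify: substitute x = -2 + u, y = -1 + v and expand: f = -u**3 + 2*u**2*v - u**2 - u*v**2 + v**2.
No constant or linear terms (consistent with a singular point). Quadratic part: -u**2 + v**2. Cubic part: -u**3 + 2*u**2*v - u*v**2.
The quadratic part v**2 - u**2 = (v − u)(v + u) splits into two distinct linear factors, so there are two distinct tangent lines y − -1 = ±(x − -2) — this is a node (ordinary double point).
Classification: node.


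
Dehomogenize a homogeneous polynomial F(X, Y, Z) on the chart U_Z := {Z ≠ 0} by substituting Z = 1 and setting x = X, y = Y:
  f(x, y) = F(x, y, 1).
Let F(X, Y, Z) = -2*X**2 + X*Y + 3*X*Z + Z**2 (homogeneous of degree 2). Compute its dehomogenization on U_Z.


f(x, y) = -2*x**2 + x*y + 3*x + 1

On U_Z we set Z = 1. Each monomial c·X^i·Y^j·Z^k in F becomes c·x^i·y^j·1^k = c·x^i·y^j.
Substituting Z = 1: F(X, Y, 1) = -2*x**2 + x*y + 3*x + 1.
Note: deg(f) ≤ deg(F) = 2; strict inequality happens when F is divisible by Z (lost terms).


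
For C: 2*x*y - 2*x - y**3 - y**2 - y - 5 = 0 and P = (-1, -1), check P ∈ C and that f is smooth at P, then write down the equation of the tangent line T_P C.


Tangent line at P: -4*x - 4*y - 8 = 0.

Step 1: f(-1, -1) = 0, so P lies on C.
Step 2: partial derivatives
  f_x(x, y) = 2*y - 2, f_y(x, y) = 2*x - 3*y**2 - 2*y - 1.
  f_x(P) = -4, f_y(P) = -4 (gradient nonzero, so P is smooth).
Step 3: tangent line at P: -4·(x − -1) + -4·(y − -1) = 0.
Expanding: -4*x - 4*y - 8 = 0.


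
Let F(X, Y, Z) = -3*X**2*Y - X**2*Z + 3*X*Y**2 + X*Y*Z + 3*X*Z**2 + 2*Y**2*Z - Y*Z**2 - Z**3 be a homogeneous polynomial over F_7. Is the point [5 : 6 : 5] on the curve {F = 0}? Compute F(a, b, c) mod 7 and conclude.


F(5,6,5) ≡ 1 (mod 7); P is NOT on the curve.

Evaluate F(5, 6, 5) term-by-term (mod 7).
  -3*X**2*Y ↦ -3·25·6·1 = -450
  -X**2*Z ↦ -1·25·1·5 = -125
  3*X*Y**2 ↦ 3·5·36·1 = 540
  X*Y*Z ↦ 1·5·6·5 = 150
  3*X*Z**2 ↦ 3·5·1·25 = 375
  2*Y**2*Z ↦ 2·1·36·5 = 360
  -Y*Z**2 ↦ -1·1·6·25 = -150
  -Z**3 ↦ -1·1·1·125 = -125
Sum: F(5, 6, 5) = (-450) + (-125) + (540) + (150) + (375) + (360) + (-150) + (-125) = 575.
Reducing mod 7: 575 ≡ 1 (mod 7).
Since F(a, b, c) ≡ 1 ≠ 0 (mod 7), P does NOT lie on the curve.


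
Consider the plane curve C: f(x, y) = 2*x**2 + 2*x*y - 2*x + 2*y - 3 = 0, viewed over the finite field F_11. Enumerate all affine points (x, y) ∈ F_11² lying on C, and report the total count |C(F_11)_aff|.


Affine F_11-points: {(0, 7), (1, 9), (2, 9), (3, 3), (4, 10), (5, 7), (6, 3), (7, 8), (8, 8), (9, 10)}; count = 10.

For each of the 121 pairs (x, y) ∈ F_11², evaluate f(x, y) mod 11. Record the zeros.
  x = 0: [0↦8, 1↦10, 2↦1, 3↦3, 4↦5, 5↦7, 6↦9, 7↦0, 8↦2, 9↦4, 10↦6]  zeros at y ∈ {7}
  x = 1: [0↦8, 1↦1, 2↦5, 3↦9, 4↦2, 5↦6, 6↦10, 7↦3, 8↦7, 9↦0, 10↦4]  zeros at y ∈ {9}
  x = 2: [0↦1, 1↦7, 2↦2, 3↦8, 4↦3, 5↦9, 6↦4, 7↦10, 8↦5, 9↦0, 10↦6]  zeros at y ∈ {9}
  x = 3: [0↦9, 1↦6, 2↦3, 3↦0, 4↦8, 5↦5, 6↦2, 7↦10, 8↦7, 9↦4, 10↦1]  zeros at y ∈ {3}
  x = 4: [0↦10, 1↦9, 2↦8, 3↦7, 4↦6, 5↦5, 6↦4, 7↦3, 8↦2, 9↦1, 10↦0]  zeros at y ∈ {10}
  x = 5: [0↦4, 1↦5, 2↦6, 3↦7, 4↦8, 5↦9, 6↦10, 7↦0, 8↦1, 9↦2, 10↦3]  zeros at y ∈ {7}
  x = 6: [0↦2, 1↦5, 2↦8, 3↦0, 4↦3, 5↦6, 6↦9, 7↦1, 8↦4, 9↦7, 10↦10]  zeros at y ∈ {3}
  x = 7: [0↦4, 1↦9, 2↦3, 3↦8, 4↦2, 5↦7, 6↦1, 7↦6, 8↦0, 9↦5, 10↦10]  zeros at y ∈ {8}
  x = 8: [0↦10, 1↦6, 2↦2, 3↦9, 4↦5, 5↦1, 6↦8, 7↦4, 8↦0, 9↦7, 10↦3]  zeros at y ∈ {8}
  x = 9: [0↦9, 1↦7, 2↦5, 3↦3, 4↦1, 5↦10, 6↦8, 7↦6, 8↦4, 9↦2, 10↦0]  zeros at y ∈ {10}
  x = 10: [0↦1, 1↦1, 2↦1, 3↦1, 4↦1, 5↦1, 6↦1, 7↦1, 8↦1, 9↦1, 10↦1]  zeros at y ∈ ∅
Collecting zeros: affine points = {(0, 7), (1, 9), (2, 9), (3, 3), (4, 10), (5, 7), (6, 3), (7, 8), (8, 8), (9, 10)}.
Total count |C(F_11)_aff| = 10.


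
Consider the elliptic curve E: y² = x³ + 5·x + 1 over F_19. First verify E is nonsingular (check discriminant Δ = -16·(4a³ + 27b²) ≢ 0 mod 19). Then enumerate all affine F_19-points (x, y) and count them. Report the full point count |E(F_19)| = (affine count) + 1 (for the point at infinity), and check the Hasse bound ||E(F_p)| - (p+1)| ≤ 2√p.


Affine points = {(0, 1), (0, 18), (1, 8), (1, 11), (2, 0), (3, 9), (3, 10), (4, 3), (4, 16), (6, 0), (10, 5), (10, 14), (11, 0), (16, 4), (16, 15)}; affine count = 15; |E(F_19)| = 16.

Discriminant check: Δ ∝ 4a³ + 27b² = 4·5³ + 27·1² = 4·125 + 27·1 ≡ 14 (mod 19). Nonzero ⇒ E is nonsingular.
For each x ∈ F_19, compute rhs = x³ + 5·x + 1 mod 19, then count y ∈ F_19 with y² ≡ rhs.
  x = 0: rhs = 1, matching y values: 1, 18 (2 points).
  x = 1: rhs = 7, matching y values: 8, 11 (2 points).
  x = 2: rhs = 0, matching y values: 0 (1 points).
  x = 3: rhs = 5, matching y values: 9, 10 (2 points).
  x = 4: rhs = 9, matching y values: 3, 16 (2 points).
  x = 5: rhs = 18, matching y values: none (0 points).
  x = 6: rhs = 0, matching y values: 0 (1 points).
  x = 7: rhs = 18, matching y values: none (0 points).
  x = 8: rhs = 2, matching y values: none (0 points).
  x = 9: rhs = 15, matching y values: none (0 points).
  x = 10: rhs = 6, matching y values: 5, 14 (2 points).
  x = 11: rhs = 0, matching y values: 0 (1 points).
  x = 12: rhs = 3, matching y values: none (0 points).
  x = 13: rhs = 2, matching y values: none (0 points).
  x = 14: rhs = 3, matching y values: none (0 points).
  x = 15: rhs = 12, matching y values: none (0 points).
  x = 16: rhs = 16, matching y values: 4, 15 (2 points).
  x = 17: rhs = 2, matching y values: none (0 points).
  x = 18: rhs = 14, matching y values: none (0 points).
Total affine count: 15.
Full point count |E(F_19)| = 15 + 1 = 16.
Hasse bound: |16 − (19+1)| = |-4| = 4 ≤ 2√19 ≈ 8.7178 ✓.


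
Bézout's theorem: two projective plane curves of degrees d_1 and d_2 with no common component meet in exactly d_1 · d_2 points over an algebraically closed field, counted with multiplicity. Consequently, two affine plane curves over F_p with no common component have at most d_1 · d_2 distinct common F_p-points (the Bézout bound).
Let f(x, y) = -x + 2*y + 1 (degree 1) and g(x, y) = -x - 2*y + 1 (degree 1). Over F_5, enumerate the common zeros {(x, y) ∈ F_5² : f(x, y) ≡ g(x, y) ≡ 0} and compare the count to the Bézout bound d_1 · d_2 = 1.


Common zeros: {(1, 0)}; count = 1; Bézout bound = 1.

deg(f) = 1, deg(g) = 1, so Bézout bound = 1.
Scan x ∈ F_5. For each x, list the y ∈ F_5 with f(x, y) ≡ 0 and those with g(x, y) ≡ 0 (mod 5); the common zeros in that column are the intersection.
  x = 0: f ≡ 0 at y ∈ {2}; g ≡ 0 at y ∈ {3}; common: ∅.
  x = 1: f ≡ 0 at y ∈ {0}; g ≡ 0 at y ∈ {0}; common: {0}.
  x = 2: f ≡ 0 at y ∈ {3}; g ≡ 0 at y ∈ {2}; common: ∅.
  x = 3: f ≡ 0 at y ∈ {1}; g ≡ 0 at y ∈ {4}; common: ∅.
  x = 4: f ≡ 0 at y ∈ {4}; g ≡ 0 at y ∈ {1}; common: ∅.
Collecting: common zeros = {(1, 0)}, so the count is 1.
Comparison with the Bézout bound: 1 ≤ 1 = deg(f)·deg(g), as expected for curves with no common component (the bound is attained).


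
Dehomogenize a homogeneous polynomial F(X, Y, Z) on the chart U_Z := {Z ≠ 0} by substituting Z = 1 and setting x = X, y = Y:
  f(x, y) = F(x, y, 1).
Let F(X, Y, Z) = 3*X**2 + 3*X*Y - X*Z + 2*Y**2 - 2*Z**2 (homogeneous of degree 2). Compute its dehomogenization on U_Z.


f(x, y) = 3*x**2 + 3*x*y - x + 2*y**2 - 2

On U_Z we set Z = 1. Each monomial c·X^i·Y^j·Z^k in F becomes c·x^i·y^j·1^k = c·x^i·y^j.
Substituting Z = 1: F(X, Y, 1) = 3*x**2 + 3*x*y - x + 2*y**2 - 2.
Note: deg(f) ≤ deg(F) = 2; strict inequality happens when F is divisible by Z (lost terms).


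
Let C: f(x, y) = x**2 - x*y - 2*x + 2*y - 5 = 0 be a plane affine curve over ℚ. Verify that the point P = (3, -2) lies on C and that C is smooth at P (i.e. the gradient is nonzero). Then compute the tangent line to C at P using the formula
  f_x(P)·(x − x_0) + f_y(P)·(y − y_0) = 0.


Tangent line at P: 6*x - y - 20 = 0.

Step 1: f(3, -2) = 0, so P lies on C.
Step 2: partial derivatives
  f_x(x, y) = 2*x - y - 2, f_y(x, y) = 2 - x.
  f_x(P) = 6, f_y(P) = -1 (gradient nonzero, so P is smooth).
Step 3: tangent line at P: 6·(x − 3) + -1·(y − -2) = 0.
Expanding: 6*x - y - 20 = 0.


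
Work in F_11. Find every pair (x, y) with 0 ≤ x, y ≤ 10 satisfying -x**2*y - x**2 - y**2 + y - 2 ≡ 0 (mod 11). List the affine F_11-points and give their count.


Affine F_11-points: {(0, 5), (0, 7), (3, 0), (3, 3), (8, 0), (8, 3)}; count = 6.

For each of the 121 pairs (x, y) ∈ F_11², evaluate f(x, y) mod 11. Record the zeros.
  x = 0: [0↦9, 1↦9, 2↦7, 3↦3, 4↦8, 5↦0, 6↦1, 7↦0, 8↦8, 9↦3, 10↦7]  zeros at y ∈ {5, 7}
  x = 1: [0↦8, 1↦7, 2↦4, 3↦10, 4↦3, 5↦5, 6↦5, 7↦3, 8↦10, 9↦4, 10↦7]  zeros at y ∈ ∅
  x = 2: [0↦5, 1↦1, 2↦6, 3↦9, 4↦10, 5↦9, 6↦6, 7↦1, 8↦5, 9↦7, 10↦7]  zeros at y ∈ ∅
  x = 3: [0↦0, 1↦2, 2↦2, 3↦0, 4↦7, 5↦1, 6↦4, 7↦5, 8↦4, 9↦1, 10↦7]  zeros at y ∈ {0, 3}
  x = 4: [0↦4, 1↦10, 2↦3, 3↦5, 4↦5, 5↦3, 6↦10, 7↦4, 8↦7, 9↦8, 10↦7]  zeros at y ∈ ∅
  x = 5: [0↦6, 1↦3, 2↦9, 3↦2, 4↦4, 5↦4, 6↦2, 7↦9, 8↦3, 9↦6, 10↦7]  zeros at y ∈ ∅
  x = 6: [0↦6, 1↦3, 2↦9, 3↦2, 4↦4, 5↦4, 6↦2, 7↦9, 8↦3, 9↦6, 10↦7]  zeros at y ∈ ∅
  x = 7: [0↦4, 1↦10, 2↦3, 3↦5, 4↦5, 5↦3, 6↦10, 7↦4, 8↦7, 9↦8, 10↦7]  zeros at y ∈ ∅
  x = 8: [0↦0, 1↦2, 2↦2, 3↦0, 4↦7, 5↦1, 6↦4, 7↦5, 8↦4, 9↦1, 10↦7]  zeros at y ∈ {0, 3}
  x = 9: [0↦5, 1↦1, 2↦6, 3↦9, 4↦10, 5↦9, 6↦6, 7↦1, 8↦5, 9↦7, 10↦7]  zeros at y ∈ ∅
  x = 10: [0↦8, 1↦7, 2↦4, 3↦10, 4↦3, 5↦5, 6↦5, 7↦3, 8↦10, 9↦4, 10↦7]  zeros at y ∈ ∅
Collecting zeros: affine points = {(0, 5), (0, 7), (3, 0), (3, 3), (8, 0), (8, 3)}.
Total count |C(F_11)_aff| = 6.
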